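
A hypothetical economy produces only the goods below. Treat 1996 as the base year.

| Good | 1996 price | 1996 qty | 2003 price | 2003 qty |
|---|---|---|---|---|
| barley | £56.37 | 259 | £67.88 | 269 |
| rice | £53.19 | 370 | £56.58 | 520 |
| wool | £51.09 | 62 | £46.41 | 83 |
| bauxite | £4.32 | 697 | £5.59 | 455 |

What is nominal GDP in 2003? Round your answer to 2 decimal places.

£54076.80

Nominal GDP 2003 = Σ (p_2003 × q_2003) = 67.88·269 + 56.58·520 + 46.41·83 + 5.59·455 = 54076.80.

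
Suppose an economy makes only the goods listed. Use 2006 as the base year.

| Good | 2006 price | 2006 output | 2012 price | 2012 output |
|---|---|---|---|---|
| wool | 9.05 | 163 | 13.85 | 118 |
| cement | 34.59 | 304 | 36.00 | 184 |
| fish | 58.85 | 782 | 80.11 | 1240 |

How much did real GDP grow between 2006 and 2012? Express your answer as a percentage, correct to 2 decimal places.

Real GDP 2006 = Nominal GDP 2006 = 9.05·163 + 34.59·304 + 58.85·782 = 58011.21.
Real GDP 2012 (at 2006 prices) = 9.05·118 + 34.59·184 + 58.85·1240 = 80406.46.
Real growth = 80406.46/58011.21 − 1 = 0.3861.

38.61%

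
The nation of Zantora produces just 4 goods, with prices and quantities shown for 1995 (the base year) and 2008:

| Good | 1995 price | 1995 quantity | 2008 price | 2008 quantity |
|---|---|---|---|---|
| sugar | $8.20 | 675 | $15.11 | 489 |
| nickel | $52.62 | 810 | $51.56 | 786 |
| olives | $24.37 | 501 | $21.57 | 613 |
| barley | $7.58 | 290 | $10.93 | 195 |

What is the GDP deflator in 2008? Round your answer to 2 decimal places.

102.40

Nominal GDP 2008 = 15.11·489 + 51.56·786 + 21.57·613 + 10.93·195 = 63268.71.
Real GDP 2008 (at 1995 prices) = 8.20·489 + 52.62·786 + 24.37·613 + 7.58·195 = 61786.03.
Deflator = Nominal/Real × 100 = 63268.71/61786.03 × 100 = 102.400.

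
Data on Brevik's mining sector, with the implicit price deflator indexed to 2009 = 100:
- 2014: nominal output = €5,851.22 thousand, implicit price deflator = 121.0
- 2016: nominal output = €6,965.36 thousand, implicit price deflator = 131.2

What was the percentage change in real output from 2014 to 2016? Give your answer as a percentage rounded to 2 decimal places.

Real output 2014 = 5851.22 / 1.210 = 4835.72.
Real output 2016 = 6965.36 / 1.312 = 5308.96.
Real growth = 5308.96 / 4835.72 − 1 = 0.0979.

9.79%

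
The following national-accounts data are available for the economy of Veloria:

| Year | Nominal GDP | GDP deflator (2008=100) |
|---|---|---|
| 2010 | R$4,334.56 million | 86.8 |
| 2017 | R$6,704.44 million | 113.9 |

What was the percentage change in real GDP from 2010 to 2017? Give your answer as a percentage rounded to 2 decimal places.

Deflate each year: 2010 → 4334.56/0.868 = 4993.73; 2017 → 6704.44/1.139 = 5886.25.
So real GDP changed by 5886.25/4993.73 − 1 = 0.1787, i.e. 17.87%.

17.87%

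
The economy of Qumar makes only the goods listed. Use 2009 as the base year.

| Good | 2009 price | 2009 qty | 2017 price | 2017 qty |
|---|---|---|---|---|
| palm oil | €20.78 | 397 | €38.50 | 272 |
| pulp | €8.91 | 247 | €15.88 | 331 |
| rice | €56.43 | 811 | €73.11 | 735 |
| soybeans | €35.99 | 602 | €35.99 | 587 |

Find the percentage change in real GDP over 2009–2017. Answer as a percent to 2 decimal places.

-8.57%

Real GDP 2009 = Nominal GDP 2009 = 20.78·397 + 8.91·247 + 56.43·811 + 35.99·602 = 77881.14.
Real GDP 2017 (at 2009 prices) = 20.78·272 + 8.91·331 + 56.43·735 + 35.99·587 = 71203.55.
Real growth = 71203.55/77881.14 − 1 = -0.0857.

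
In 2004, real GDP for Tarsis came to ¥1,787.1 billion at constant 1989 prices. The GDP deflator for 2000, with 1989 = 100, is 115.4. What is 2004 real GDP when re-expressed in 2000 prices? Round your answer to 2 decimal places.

Real GDP in 2000 prices = Real GDP in 1989 prices × (P_2000/P_1989) = 1787.1 × 1.154 = 2062.31.

¥2,062.31 billion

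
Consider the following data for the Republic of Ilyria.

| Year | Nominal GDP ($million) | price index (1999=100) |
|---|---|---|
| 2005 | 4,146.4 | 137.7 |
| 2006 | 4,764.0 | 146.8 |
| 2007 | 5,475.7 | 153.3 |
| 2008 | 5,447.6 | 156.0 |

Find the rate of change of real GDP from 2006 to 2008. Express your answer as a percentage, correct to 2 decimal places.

7.61%

Real GDP 2006 = 4764.0/1.468 = 3245.23.
Real GDP 2008 = 5447.6/1.560 = 3492.05.
Change = 3492.05/3245.23 − 1 = 0.0761.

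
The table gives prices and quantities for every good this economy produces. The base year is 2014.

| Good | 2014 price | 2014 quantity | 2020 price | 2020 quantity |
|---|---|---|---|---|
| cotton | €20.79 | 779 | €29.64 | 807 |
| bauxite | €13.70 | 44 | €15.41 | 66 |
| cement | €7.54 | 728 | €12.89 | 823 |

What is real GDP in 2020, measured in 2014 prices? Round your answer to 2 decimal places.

Real GDP 2020 = Σ (p_2014 × q_2020) = 20.79·807 + 13.70·66 + 7.54·823 = 23887.15.

€23887.15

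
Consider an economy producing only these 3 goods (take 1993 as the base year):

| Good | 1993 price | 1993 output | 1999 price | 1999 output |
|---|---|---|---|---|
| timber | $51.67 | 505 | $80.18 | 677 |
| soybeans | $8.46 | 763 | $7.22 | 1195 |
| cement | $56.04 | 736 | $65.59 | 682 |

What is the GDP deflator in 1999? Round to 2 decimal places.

Nominal GDP 1999 = 80.18·677 + 7.22·1195 + 65.59·682 = 107642.14.
Real GDP 1999 (at 1993 prices) = 51.67·677 + 8.46·1195 + 56.04·682 = 83309.57.
Deflator = Nominal/Real × 100 = 107642.14/83309.57 × 100 = 129.207.

129.21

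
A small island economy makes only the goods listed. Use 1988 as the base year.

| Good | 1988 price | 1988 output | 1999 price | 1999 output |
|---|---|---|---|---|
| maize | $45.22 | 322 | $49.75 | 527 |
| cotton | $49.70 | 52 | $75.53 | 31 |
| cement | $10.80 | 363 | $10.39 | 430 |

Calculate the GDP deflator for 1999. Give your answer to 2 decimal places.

110.03

Nominal GDP 1999 = 49.75·527 + 75.53·31 + 10.39·430 = 33027.38.
Real GDP 1999 (at 1988 prices) = 45.22·527 + 49.70·31 + 10.80·430 = 30015.64.
Deflator = Nominal/Real × 100 = 33027.38/30015.64 × 100 = 110.034.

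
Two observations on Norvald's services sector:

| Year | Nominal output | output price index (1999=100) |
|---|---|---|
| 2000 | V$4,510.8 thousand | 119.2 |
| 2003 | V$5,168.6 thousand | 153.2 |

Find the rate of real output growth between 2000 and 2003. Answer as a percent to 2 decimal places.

-10.85%

Real output 2000 = 4510.8 / 1.192 = 3784.23.
Real output 2003 = 5168.6 / 1.532 = 3373.76.
Real growth = 3373.76 / 3784.23 − 1 = -0.1085.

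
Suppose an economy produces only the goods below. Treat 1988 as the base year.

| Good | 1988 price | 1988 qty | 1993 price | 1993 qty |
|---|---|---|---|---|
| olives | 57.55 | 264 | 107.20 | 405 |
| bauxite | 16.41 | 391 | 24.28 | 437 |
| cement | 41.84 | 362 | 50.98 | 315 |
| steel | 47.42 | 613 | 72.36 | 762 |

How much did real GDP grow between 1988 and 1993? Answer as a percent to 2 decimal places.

21.22%

Real GDP 1988 = Nominal GDP 1988 = 57.55·264 + 16.41·391 + 41.84·362 + 47.42·613 = 65824.05.
Real GDP 1993 (at 1988 prices) = 57.55·405 + 16.41·437 + 41.84·315 + 47.42·762 = 79792.56.
Real growth = 79792.56/65824.05 − 1 = 0.2122.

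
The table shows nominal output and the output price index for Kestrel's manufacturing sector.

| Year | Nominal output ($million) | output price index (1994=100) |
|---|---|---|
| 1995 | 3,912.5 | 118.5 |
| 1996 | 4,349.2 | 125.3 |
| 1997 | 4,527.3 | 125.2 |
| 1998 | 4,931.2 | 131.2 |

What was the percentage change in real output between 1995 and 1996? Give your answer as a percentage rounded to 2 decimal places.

5.13%

Real output 1995 = 3912.5/1.185 = 3301.69.
Real output 1996 = 4349.2/1.253 = 3471.03.
Change = 3471.03/3301.69 − 1 = 0.0513.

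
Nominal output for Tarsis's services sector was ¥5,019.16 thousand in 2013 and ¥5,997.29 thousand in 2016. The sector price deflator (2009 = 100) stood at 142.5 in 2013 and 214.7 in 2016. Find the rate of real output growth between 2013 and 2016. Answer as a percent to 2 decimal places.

Real output 2013 = 5019.16 / 1.425 = 3522.22.
Real output 2016 = 5997.29 / 2.147 = 2793.33.
Real growth = 2793.33 / 3522.22 − 1 = -0.2069.

-20.69%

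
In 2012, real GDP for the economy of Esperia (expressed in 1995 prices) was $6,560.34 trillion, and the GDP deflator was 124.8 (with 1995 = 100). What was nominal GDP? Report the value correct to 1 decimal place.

$8,187.3 trillion

Nominal GDP = Real × (GDP deflator/100) = 6560.34 × 1.248 = 8187.30.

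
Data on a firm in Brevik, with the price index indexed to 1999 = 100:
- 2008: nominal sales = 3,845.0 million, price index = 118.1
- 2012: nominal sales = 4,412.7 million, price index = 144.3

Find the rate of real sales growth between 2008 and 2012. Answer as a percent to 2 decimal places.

-6.07%

Real sales 2008 = 3845.0 / 1.181 = 3255.72.
Real sales 2012 = 4412.7 / 1.443 = 3058.00.
Real growth = 3058.00 / 3255.72 − 1 = -0.0607.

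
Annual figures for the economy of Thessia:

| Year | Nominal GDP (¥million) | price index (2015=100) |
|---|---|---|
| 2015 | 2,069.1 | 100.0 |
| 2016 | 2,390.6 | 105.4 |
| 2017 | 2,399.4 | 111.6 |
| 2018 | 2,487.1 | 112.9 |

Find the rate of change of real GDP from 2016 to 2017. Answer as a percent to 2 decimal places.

-5.21%

Real GDP 2016 = 2390.6/1.054 = 2268.12.
Real GDP 2017 = 2399.4/1.116 = 2150.00.
Change = 2150.00/2268.12 − 1 = -0.0521.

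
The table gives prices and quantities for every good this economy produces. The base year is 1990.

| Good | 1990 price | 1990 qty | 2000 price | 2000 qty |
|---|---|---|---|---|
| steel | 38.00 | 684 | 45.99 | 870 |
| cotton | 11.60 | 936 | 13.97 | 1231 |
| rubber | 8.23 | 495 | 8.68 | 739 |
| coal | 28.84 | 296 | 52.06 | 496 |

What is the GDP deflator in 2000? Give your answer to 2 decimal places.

132.07

Nominal GDP 2000 = 45.99·870 + 13.97·1231 + 8.68·739 + 52.06·496 = 89444.65.
Real GDP 2000 (at 1990 prices) = 38.00·870 + 11.60·1231 + 8.23·739 + 28.84·496 = 67726.21.
Deflator = Nominal/Real × 100 = 89444.65/67726.21 × 100 = 132.068.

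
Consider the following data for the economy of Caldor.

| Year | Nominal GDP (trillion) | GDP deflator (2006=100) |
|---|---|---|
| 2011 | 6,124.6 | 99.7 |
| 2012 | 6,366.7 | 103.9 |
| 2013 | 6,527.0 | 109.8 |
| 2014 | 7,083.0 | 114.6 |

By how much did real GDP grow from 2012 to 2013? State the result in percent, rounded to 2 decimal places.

Real GDP 2012 = 6366.7/1.039 = 6127.72.
Real GDP 2013 = 6527.0/1.098 = 5944.44.
Change = 5944.44/6127.72 − 1 = -0.0299.

-2.99%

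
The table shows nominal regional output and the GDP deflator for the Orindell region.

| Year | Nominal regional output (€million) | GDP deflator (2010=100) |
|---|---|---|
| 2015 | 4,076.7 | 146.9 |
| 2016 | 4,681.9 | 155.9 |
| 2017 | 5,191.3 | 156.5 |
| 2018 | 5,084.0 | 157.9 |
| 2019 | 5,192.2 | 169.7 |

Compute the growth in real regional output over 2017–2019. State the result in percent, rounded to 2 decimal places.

Real regional output 2017 = 5191.3/1.565 = 3317.12.
Real regional output 2019 = 5192.2/1.697 = 3059.63.
Change = 3059.63/3317.12 − 1 = -0.0776.

-7.76%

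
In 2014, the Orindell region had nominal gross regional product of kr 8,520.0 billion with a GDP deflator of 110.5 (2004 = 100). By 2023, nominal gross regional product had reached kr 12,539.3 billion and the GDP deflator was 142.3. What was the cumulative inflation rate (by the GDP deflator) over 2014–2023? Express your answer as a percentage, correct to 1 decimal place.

28.8%

Price-level change = 142.3 / 110.5 − 1 = 0.2878.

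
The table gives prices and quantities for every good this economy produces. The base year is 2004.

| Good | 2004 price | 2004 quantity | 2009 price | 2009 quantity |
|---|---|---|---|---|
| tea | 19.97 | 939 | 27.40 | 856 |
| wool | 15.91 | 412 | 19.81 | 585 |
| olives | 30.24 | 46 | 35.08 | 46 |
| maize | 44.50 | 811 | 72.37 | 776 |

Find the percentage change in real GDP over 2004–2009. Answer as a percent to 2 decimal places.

-0.74%

Real GDP 2004 = Nominal GDP 2004 = 19.97·939 + 15.91·412 + 30.24·46 + 44.50·811 = 62787.29.
Real GDP 2009 (at 2004 prices) = 19.97·856 + 15.91·585 + 30.24·46 + 44.50·776 = 62324.71.
Real growth = 62324.71/62787.29 − 1 = -0.0074.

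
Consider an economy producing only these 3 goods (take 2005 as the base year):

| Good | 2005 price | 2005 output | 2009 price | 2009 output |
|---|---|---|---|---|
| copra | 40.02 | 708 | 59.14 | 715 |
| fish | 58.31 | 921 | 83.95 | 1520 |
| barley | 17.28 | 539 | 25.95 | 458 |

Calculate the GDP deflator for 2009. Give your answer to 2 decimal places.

Nominal GDP 2009 = 59.14·715 + 83.95·1520 + 25.95·458 = 181774.20.
Real GDP 2009 (at 2005 prices) = 40.02·715 + 58.31·1520 + 17.28·458 = 125159.74.
Deflator = Nominal/Real × 100 = 181774.20/125159.74 × 100 = 145.234.

145.23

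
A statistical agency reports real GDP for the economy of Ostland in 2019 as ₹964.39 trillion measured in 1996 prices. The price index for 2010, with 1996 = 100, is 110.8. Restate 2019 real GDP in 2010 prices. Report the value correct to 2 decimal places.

₹1,068.54 trillion

Real GDP in 2010 prices = Real GDP in 1996 prices × (P_2010/P_1996) = 964.39 × 1.108 = 1068.54.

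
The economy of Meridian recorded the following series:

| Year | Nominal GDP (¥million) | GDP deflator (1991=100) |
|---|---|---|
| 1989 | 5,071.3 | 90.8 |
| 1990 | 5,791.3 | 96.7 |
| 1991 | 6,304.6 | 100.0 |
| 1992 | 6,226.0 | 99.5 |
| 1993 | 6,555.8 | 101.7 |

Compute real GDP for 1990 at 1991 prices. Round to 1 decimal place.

¥5,988.9 million

Real GDP 1990 = 5791.3 / 0.967 = 5988.93.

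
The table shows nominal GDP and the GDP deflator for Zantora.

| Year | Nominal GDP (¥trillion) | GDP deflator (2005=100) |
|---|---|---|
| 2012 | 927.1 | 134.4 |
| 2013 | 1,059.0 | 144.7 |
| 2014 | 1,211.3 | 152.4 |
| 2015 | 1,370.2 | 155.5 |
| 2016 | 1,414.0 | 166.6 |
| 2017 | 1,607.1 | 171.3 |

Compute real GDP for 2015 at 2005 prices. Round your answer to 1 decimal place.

Real GDP 2015 = 1370.2 / 1.555 = 881.16.

¥881.2 trillion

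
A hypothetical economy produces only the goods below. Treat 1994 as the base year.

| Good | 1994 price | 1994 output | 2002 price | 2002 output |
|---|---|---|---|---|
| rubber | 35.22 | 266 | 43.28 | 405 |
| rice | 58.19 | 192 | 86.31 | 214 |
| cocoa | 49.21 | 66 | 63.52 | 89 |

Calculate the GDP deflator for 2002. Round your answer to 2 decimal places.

Nominal GDP 2002 = 43.28·405 + 86.31·214 + 63.52·89 = 41652.02.
Real GDP 2002 (at 1994 prices) = 35.22·405 + 58.19·214 + 49.21·89 = 31096.45.
Deflator = Nominal/Real × 100 = 41652.02/31096.45 × 100 = 133.945.

133.94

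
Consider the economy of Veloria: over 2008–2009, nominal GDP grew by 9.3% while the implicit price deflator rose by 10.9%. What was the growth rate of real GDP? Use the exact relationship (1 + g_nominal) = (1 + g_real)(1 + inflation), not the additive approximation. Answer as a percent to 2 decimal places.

-1.44%

(1 + g_nom) = (1 + g_real)(1 + π), so g_real = 1.0930 / 1.1090 − 1 = -0.01443.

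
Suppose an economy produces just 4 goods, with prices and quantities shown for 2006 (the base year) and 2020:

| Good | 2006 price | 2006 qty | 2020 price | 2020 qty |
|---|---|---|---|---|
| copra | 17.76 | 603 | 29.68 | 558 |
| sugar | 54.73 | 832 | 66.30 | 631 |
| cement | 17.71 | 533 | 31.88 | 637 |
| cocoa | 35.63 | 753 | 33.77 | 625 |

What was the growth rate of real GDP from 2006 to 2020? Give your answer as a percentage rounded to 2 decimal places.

Real GDP 2006 = Nominal GDP 2006 = 17.76·603 + 54.73·832 + 17.71·533 + 35.63·753 = 92513.46.
Real GDP 2020 (at 2006 prices) = 17.76·558 + 54.73·631 + 17.71·637 + 35.63·625 = 77994.73.
Real growth = 77994.73/92513.46 − 1 = -0.1569.

-15.69%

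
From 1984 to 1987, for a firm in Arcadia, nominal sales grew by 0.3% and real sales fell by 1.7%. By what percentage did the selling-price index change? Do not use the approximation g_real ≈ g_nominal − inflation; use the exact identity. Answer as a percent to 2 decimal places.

2.03%

(1 + g_nom) = (1 + g_real)(1 + π), so π = 1.0030 / 0.9830 − 1 = 0.02035.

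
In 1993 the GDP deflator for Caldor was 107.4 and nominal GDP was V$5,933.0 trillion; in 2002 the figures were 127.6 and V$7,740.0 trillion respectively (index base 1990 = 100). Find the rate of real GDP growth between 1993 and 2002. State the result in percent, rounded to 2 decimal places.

9.80%

Deflate each year: 1993 → 5933.0/1.074 = 5524.21; 2002 → 7740.0/1.276 = 6065.83.
So real GDP changed by 6065.83/5524.21 − 1 = 0.0980, i.e. 9.80%.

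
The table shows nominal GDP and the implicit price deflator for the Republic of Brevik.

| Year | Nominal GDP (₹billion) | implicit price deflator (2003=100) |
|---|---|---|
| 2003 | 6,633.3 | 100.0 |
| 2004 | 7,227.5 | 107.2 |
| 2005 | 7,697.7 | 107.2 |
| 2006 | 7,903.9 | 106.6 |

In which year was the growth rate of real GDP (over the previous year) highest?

2005

2004: real = 7227.5/1.072 = 6742.07; growth vs 2003 (6633.30) = 1.64%.
2005: real = 7697.7/1.072 = 7180.69; growth vs 2004 (6742.07) = 6.51%.
2006: real = 7903.9/1.066 = 7414.54; growth vs 2005 (7180.69) = 3.26%.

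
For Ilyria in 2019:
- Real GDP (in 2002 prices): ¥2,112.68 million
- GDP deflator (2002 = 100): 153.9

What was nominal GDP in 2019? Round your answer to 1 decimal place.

Nominal GDP = Real × (GDP deflator/100) = 2112.68 × 1.539 = 3251.41.

¥3,251.4 million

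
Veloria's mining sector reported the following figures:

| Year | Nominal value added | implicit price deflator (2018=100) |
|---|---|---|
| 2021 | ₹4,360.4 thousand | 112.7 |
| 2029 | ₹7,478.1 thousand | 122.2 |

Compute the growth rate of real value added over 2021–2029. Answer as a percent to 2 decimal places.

Deflate each year: 2021 → 4360.4/1.127 = 3869.03; 2029 → 7478.1/1.222 = 6119.56.
So real value added changed by 6119.56/3869.03 − 1 = 0.5817, i.e. 58.17%.

58.17%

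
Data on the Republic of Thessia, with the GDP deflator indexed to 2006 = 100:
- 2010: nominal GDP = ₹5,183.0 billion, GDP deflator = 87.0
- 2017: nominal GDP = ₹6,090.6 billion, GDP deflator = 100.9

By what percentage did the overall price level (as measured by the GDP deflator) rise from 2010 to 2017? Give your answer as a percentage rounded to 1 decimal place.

Price-level change = 100.9 / 87.0 − 1 = 0.1598.

16.0%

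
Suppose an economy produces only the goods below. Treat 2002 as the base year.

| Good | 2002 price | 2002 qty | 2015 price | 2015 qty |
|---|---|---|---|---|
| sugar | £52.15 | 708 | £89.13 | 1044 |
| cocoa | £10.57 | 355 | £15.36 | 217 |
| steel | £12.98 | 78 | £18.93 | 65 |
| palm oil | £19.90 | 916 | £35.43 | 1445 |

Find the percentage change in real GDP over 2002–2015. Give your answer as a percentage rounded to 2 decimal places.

44.10%

Real GDP 2002 = Nominal GDP 2002 = 52.15·708 + 10.57·355 + 12.98·78 + 19.90·916 = 59915.39.
Real GDP 2015 (at 2002 prices) = 52.15·1044 + 10.57·217 + 12.98·65 + 19.90·1445 = 86337.49.
Real growth = 86337.49/59915.39 − 1 = 0.4410.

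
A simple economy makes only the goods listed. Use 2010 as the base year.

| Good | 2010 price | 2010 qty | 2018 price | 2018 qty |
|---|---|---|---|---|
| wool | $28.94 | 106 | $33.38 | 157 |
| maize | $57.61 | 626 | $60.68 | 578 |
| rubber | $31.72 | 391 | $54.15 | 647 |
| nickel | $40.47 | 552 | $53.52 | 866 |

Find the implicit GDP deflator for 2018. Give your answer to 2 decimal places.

130.28

Nominal GDP 2018 = 33.38·157 + 60.68·578 + 54.15·647 + 53.52·866 = 121697.07.
Real GDP 2018 (at 2010 prices) = 28.94·157 + 57.61·578 + 31.72·647 + 40.47·866 = 93412.02.
Deflator = Nominal/Real × 100 = 121697.07/93412.02 × 100 = 130.280.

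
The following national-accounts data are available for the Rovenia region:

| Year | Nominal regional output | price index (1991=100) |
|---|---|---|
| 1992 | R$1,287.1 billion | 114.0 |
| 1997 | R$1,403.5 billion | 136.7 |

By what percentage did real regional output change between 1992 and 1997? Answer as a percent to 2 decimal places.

-9.06%

Deflate each year: 1992 → 1287.1/1.140 = 1129.04; 1997 → 1403.5/1.367 = 1026.70.
So real regional output changed by 1026.70/1129.04 − 1 = -0.0906, i.e. -9.06%.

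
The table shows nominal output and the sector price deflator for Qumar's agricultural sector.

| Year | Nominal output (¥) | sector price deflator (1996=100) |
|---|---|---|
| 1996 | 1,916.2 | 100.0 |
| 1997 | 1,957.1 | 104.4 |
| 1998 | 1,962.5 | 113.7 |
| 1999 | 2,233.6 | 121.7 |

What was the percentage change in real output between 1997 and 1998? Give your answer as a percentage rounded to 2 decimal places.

-7.93%

Real output 1997 = 1957.1/1.044 = 1874.62.
Real output 1998 = 1962.5/1.137 = 1726.03.
Change = 1726.03/1874.62 − 1 = -0.0793.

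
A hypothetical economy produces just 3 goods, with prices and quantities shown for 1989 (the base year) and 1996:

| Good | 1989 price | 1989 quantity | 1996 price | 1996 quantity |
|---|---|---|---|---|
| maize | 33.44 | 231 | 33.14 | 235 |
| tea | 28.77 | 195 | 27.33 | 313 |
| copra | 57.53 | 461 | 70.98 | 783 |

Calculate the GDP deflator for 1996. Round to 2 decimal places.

116.17

Nominal GDP 1996 = 33.14·235 + 27.33·313 + 70.98·783 = 71919.53.
Real GDP 1996 (at 1989 prices) = 33.44·235 + 28.77·313 + 57.53·783 = 61909.40.
Deflator = Nominal/Real × 100 = 71919.53/61909.40 × 100 = 116.169.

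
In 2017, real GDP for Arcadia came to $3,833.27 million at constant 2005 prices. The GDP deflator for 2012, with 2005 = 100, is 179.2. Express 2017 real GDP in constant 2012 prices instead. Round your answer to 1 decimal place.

Real GDP in 2012 prices = Real GDP in 2005 prices × (P_2012/P_2005) = 3833.27 × 1.792 = 6869.22.

$6,869.2 million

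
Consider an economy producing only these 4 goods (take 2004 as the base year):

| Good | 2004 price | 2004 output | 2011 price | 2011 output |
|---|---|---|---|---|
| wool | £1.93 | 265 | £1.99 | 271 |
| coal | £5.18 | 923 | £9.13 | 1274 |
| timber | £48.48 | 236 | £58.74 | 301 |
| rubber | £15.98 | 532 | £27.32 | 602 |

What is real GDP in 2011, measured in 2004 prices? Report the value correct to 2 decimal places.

Real GDP 2011 = Σ (p_2004 × q_2011) = 1.93·271 + 5.18·1274 + 48.48·301 + 15.98·602 = 31334.79.

£31334.79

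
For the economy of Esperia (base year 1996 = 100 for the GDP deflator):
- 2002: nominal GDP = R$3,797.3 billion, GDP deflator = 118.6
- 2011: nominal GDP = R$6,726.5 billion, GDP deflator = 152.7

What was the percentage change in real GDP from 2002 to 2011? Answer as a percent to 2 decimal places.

Deflate each year: 2002 → 3797.3/1.186 = 3201.77; 2011 → 6726.5/1.527 = 4405.04.
So real GDP changed by 4405.04/3201.77 − 1 = 0.3758, i.e. 37.58%.

37.58%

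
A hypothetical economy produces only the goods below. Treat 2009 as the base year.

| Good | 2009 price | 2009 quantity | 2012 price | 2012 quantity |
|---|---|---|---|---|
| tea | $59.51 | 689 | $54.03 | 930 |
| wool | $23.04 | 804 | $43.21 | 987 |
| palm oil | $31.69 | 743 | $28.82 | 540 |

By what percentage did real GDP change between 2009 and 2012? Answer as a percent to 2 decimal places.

Real GDP 2009 = Nominal GDP 2009 = 59.51·689 + 23.04·804 + 31.69·743 = 83072.22.
Real GDP 2012 (at 2009 prices) = 59.51·930 + 23.04·987 + 31.69·540 = 95197.38.
Real growth = 95197.38/83072.22 − 1 = 0.1460.

14.60%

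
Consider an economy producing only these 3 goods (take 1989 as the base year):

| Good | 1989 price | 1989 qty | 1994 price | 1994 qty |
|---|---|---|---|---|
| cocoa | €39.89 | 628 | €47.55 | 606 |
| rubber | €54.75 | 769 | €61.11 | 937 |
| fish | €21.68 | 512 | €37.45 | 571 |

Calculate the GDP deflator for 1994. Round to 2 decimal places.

122.32

Nominal GDP 1994 = 47.55·606 + 61.11·937 + 37.45·571 = 107459.32.
Real GDP 1994 (at 1989 prices) = 39.89·606 + 54.75·937 + 21.68·571 = 87853.37.
Deflator = Nominal/Real × 100 = 107459.32/87853.37 × 100 = 122.317.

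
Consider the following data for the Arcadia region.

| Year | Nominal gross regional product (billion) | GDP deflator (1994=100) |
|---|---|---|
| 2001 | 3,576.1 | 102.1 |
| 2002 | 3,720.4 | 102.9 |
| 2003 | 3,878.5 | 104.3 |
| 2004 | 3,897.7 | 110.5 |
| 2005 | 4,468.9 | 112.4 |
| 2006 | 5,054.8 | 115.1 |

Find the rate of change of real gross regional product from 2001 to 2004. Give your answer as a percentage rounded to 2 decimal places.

0.71%

Real gross regional product 2001 = 3576.1/1.021 = 3502.55.
Real gross regional product 2004 = 3897.7/1.105 = 3527.33.
Change = 3527.33/3502.55 − 1 = 0.0071.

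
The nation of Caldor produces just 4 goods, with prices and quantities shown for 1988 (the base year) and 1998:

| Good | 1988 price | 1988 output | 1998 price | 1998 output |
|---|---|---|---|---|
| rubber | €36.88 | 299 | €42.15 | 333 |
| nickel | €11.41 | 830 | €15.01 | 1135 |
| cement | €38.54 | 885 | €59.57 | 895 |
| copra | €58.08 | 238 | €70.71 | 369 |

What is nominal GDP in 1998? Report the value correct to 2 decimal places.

€110479.44

Nominal GDP 1998 = Σ (p_1998 × q_1998) = 42.15·333 + 15.01·1135 + 59.57·895 + 70.71·369 = 110479.44.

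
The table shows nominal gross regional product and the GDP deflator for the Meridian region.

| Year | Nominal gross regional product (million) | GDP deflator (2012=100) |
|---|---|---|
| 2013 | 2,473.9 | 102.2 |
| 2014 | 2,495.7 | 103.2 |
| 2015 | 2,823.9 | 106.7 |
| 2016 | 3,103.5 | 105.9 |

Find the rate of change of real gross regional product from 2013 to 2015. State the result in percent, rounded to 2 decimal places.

9.33%

Real gross regional product 2013 = 2473.9/1.022 = 2420.65.
Real gross regional product 2015 = 2823.9/1.067 = 2646.58.
Change = 2646.58/2420.65 − 1 = 0.0933.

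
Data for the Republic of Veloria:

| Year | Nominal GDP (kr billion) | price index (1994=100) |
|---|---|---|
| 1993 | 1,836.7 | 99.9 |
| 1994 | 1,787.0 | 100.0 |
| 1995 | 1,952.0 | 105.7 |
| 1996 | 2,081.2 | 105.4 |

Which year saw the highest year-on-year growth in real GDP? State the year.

1994: real = 1787.0/1.000 = 1787.00; growth vs 1993 (1838.54) = -2.80%.
1995: real = 1952.0/1.057 = 1846.74; growth vs 1994 (1787.00) = 3.34%.
1996: real = 2081.2/1.054 = 1974.57; growth vs 1995 (1846.74) = 6.92%.

1996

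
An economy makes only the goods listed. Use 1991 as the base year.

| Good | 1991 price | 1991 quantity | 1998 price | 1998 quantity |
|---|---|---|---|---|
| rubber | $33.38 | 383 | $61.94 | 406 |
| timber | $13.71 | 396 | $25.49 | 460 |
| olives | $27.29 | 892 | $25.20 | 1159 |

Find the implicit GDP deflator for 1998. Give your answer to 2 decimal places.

128.34

Nominal GDP 1998 = 61.94·406 + 25.49·460 + 25.20·1159 = 66079.84.
Real GDP 1998 (at 1991 prices) = 33.38·406 + 13.71·460 + 27.29·1159 = 51487.99.
Deflator = Nominal/Real × 100 = 66079.84/51487.99 × 100 = 128.340.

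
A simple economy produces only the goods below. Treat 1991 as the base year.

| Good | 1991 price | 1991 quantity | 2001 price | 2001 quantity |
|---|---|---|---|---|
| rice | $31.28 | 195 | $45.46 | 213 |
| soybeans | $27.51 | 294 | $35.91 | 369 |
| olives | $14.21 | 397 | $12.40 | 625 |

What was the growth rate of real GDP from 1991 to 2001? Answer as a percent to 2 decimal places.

29.58%

Real GDP 1991 = Nominal GDP 1991 = 31.28·195 + 27.51·294 + 14.21·397 = 19828.91.
Real GDP 2001 (at 1991 prices) = 31.28·213 + 27.51·369 + 14.21·625 = 25695.08.
Real growth = 25695.08/19828.91 − 1 = 0.2958.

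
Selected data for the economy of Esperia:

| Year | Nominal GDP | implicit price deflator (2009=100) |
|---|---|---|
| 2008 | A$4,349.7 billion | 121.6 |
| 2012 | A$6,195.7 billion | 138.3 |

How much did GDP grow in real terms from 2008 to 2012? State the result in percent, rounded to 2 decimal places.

25.24%

Real GDP 2008 = 4349.7 / 1.216 = 3577.06.
Real GDP 2012 = 6195.7 / 1.383 = 4479.90.
Real growth = 4479.90 / 3577.06 − 1 = 0.2524.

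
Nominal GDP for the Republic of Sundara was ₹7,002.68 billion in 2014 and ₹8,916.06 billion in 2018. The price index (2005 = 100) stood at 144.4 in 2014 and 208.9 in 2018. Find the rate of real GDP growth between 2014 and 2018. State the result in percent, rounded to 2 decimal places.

-11.99%

Real GDP 2014 = 7002.68 / 1.444 = 4849.50.
Real GDP 2018 = 8916.06 / 2.089 = 4268.10.
Real growth = 4268.10 / 4849.50 − 1 = -0.1199.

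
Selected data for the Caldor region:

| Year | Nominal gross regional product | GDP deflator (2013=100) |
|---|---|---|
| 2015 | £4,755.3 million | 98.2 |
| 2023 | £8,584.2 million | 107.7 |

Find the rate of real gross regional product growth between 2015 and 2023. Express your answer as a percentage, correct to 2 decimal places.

Real gross regional product 2015 = 4755.3 / 0.982 = 4842.46.
Real gross regional product 2023 = 8584.2 / 1.077 = 7970.47.
Real growth = 7970.47 / 4842.46 − 1 = 0.6460.

64.60%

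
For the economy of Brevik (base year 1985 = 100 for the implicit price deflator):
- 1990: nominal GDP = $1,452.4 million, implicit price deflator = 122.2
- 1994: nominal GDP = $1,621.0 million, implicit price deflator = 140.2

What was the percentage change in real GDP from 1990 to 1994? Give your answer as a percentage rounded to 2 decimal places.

Real GDP 1990 = 1452.4 / 1.222 = 1188.54.
Real GDP 1994 = 1621.0 / 1.402 = 1156.21.
Real growth = 1156.21 / 1188.54 − 1 = -0.0272.

-2.72%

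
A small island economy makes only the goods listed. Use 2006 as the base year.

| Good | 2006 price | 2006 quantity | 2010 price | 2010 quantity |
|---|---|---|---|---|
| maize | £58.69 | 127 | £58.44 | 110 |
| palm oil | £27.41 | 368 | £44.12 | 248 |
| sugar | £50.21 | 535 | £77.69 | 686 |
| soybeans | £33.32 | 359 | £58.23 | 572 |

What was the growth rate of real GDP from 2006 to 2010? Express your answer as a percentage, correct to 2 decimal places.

18.44%

Real GDP 2006 = Nominal GDP 2006 = 58.69·127 + 27.41·368 + 50.21·535 + 33.32·359 = 56364.74.
Real GDP 2010 (at 2006 prices) = 58.69·110 + 27.41·248 + 50.21·686 + 33.32·572 = 66756.68.
Real growth = 66756.68/56364.74 − 1 = 0.1844.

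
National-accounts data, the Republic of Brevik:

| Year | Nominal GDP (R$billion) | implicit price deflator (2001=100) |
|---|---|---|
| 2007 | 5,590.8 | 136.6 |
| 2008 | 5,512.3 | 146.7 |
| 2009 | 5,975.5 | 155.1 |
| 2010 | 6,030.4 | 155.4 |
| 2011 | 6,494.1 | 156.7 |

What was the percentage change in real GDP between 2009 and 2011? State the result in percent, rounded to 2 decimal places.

Real GDP 2009 = 5975.5/1.551 = 3852.68.
Real GDP 2011 = 6494.1/1.567 = 4144.29.
Change = 4144.29/3852.68 − 1 = 0.0757.

7.57%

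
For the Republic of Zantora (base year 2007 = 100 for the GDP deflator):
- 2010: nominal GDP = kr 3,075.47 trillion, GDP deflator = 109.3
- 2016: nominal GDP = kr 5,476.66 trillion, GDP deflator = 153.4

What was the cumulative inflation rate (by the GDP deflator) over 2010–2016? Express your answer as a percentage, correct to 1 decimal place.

40.3%

Price-level change = 153.4 / 109.3 − 1 = 0.4035.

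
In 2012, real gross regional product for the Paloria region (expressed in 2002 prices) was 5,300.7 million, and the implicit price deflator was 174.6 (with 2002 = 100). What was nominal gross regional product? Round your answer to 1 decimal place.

Nominal gross regional product = Real × (implicit price deflator/100) = 5300.7 × 1.746 = 9255.02.

9,255.0 million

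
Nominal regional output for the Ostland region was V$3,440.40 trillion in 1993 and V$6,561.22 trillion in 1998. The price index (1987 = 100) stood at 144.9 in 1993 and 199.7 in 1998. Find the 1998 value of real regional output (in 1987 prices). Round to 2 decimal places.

Real regional output = Nominal / (price index/100) = 6561.22 / 1.997 = 3285.54.

V$3,285.54 trillion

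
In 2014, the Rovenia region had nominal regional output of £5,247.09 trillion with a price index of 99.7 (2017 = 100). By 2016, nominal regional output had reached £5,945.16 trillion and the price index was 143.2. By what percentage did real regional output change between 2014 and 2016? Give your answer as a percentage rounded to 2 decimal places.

Real regional output 2014 = 5247.09 / 0.997 = 5262.88.
Real regional output 2016 = 5945.16 / 1.432 = 4151.65.
Real growth = 4151.65 / 5262.88 − 1 = -0.2111.

-21.11%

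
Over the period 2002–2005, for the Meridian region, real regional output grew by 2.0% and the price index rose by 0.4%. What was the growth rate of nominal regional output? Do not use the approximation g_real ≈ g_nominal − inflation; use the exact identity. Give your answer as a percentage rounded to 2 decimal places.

(1 + g_nom) = (1 + g_real)(1 + π) = 1.0200 × 1.0040 = 1.02408.

2.41%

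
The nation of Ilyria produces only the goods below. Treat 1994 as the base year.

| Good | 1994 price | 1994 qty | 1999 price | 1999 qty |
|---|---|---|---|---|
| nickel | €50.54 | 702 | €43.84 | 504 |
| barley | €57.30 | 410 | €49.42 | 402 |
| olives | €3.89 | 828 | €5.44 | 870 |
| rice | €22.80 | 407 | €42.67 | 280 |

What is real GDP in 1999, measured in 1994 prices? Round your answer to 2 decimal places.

€58275.06

Real GDP 1999 = Σ (p_1994 × q_1999) = 50.54·504 + 57.30·402 + 3.89·870 + 22.80·280 = 58275.06.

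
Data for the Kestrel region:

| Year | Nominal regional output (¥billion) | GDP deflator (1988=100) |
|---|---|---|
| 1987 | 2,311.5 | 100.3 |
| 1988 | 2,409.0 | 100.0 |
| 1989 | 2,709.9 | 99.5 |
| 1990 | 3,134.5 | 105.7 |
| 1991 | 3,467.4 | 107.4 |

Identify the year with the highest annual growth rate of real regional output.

1989

1988: real = 2409.0/1.000 = 2409.00; growth vs 1987 (2304.59) = 4.53%.
1989: real = 2709.9/0.995 = 2723.52; growth vs 1988 (2409.00) = 13.06%.
1990: real = 3134.5/1.057 = 2965.47; growth vs 1989 (2723.52) = 8.88%.
1991: real = 3467.4/1.074 = 3228.49; growth vs 1990 (2965.47) = 8.87%.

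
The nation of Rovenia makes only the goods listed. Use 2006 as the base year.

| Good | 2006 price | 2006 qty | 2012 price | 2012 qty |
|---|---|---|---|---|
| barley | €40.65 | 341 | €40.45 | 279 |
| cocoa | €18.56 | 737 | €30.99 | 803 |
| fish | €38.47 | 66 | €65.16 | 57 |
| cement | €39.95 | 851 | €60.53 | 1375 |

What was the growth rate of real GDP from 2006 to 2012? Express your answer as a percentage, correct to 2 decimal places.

30.11%

Real GDP 2006 = Nominal GDP 2006 = 40.65·341 + 18.56·737 + 38.47·66 + 39.95·851 = 64076.84.
Real GDP 2012 (at 2006 prices) = 40.65·279 + 18.56·803 + 38.47·57 + 39.95·1375 = 83369.07.
Real growth = 83369.07/64076.84 − 1 = 0.3011.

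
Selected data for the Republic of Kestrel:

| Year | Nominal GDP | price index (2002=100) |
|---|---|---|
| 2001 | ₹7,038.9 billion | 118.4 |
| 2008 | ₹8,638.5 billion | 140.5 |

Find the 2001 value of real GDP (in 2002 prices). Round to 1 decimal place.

₹5,945.0 billion

Real GDP = Nominal / (price index/100) = 7038.9 / 1.184 = 5945.02.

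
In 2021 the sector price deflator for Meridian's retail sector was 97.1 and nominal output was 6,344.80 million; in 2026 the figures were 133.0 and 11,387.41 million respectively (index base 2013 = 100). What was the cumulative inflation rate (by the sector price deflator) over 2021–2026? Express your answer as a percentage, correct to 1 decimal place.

Price-level change = 133.0 / 97.1 − 1 = 0.3697.

37.0%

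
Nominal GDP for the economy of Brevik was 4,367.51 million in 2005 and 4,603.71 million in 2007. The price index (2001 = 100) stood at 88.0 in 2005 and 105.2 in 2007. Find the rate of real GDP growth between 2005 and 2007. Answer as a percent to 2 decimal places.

-11.83%

Deflate each year: 2005 → 4367.51/0.880 = 4963.08; 2007 → 4603.71/1.052 = 4376.15.
So real GDP changed by 4376.15/4963.08 − 1 = -0.1183, i.e. -11.83%.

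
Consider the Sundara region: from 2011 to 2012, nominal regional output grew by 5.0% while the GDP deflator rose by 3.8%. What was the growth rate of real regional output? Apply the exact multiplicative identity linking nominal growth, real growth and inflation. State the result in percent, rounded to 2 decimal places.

1.16%

(1 + g_nom) = (1 + g_real)(1 + π), so g_real = 1.0500 / 1.0380 − 1 = 0.01156.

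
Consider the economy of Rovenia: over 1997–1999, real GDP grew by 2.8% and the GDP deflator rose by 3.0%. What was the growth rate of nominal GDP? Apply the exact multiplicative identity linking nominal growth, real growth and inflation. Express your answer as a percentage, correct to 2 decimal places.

(1 + g_nom) = (1 + g_real)(1 + π) = 1.0280 × 1.0300 = 1.05884.

5.88%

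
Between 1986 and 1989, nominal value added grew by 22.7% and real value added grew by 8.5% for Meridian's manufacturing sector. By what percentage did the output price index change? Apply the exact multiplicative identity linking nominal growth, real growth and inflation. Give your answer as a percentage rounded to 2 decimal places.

13.09%

(1 + g_nom) = (1 + g_real)(1 + π), so π = 1.2270 / 1.0850 − 1 = 0.13088.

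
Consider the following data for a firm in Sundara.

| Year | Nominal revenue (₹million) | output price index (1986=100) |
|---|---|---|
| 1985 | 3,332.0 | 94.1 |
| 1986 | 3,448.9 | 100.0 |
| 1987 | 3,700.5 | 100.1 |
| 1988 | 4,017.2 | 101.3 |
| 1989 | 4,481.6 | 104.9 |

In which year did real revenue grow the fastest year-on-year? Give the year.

1989

1986: real = 3448.9/1.000 = 3448.90; growth vs 1985 (3540.91) = -2.60%.
1987: real = 3700.5/1.001 = 3696.80; growth vs 1986 (3448.90) = 7.19%.
1988: real = 4017.2/1.013 = 3965.65; growth vs 1987 (3696.80) = 7.27%.
1989: real = 4481.6/1.049 = 4272.26; growth vs 1988 (3965.65) = 7.73%.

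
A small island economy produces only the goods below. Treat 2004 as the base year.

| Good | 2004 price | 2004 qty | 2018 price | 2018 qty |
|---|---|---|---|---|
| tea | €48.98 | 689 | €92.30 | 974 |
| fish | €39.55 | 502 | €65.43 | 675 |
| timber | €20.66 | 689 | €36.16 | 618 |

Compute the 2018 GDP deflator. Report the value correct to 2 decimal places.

179.43

Nominal GDP 2018 = 92.30·974 + 65.43·675 + 36.16·618 = 156412.33.
Real GDP 2018 (at 2004 prices) = 48.98·974 + 39.55·675 + 20.66·618 = 87170.65.
Deflator = Nominal/Real × 100 = 156412.33/87170.65 × 100 = 179.432.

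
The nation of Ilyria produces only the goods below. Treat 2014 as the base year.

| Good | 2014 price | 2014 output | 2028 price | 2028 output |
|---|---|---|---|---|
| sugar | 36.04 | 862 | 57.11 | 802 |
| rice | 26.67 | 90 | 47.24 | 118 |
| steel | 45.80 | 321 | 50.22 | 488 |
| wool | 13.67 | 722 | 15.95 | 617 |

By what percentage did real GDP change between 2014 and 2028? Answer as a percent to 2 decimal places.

Real GDP 2014 = Nominal GDP 2014 = 36.04·862 + 26.67·90 + 45.80·321 + 13.67·722 = 58038.32.
Real GDP 2028 (at 2014 prices) = 36.04·802 + 26.67·118 + 45.80·488 + 13.67·617 = 62835.93.
Real growth = 62835.93/58038.32 − 1 = 0.0827.

8.27%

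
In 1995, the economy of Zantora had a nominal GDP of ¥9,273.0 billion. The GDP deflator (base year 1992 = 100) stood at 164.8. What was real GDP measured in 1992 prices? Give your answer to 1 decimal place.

Real GDP = Nominal / (GDP deflator/100) = 9273.0 / 1.648 = 5626.82.

¥5,626.8 billion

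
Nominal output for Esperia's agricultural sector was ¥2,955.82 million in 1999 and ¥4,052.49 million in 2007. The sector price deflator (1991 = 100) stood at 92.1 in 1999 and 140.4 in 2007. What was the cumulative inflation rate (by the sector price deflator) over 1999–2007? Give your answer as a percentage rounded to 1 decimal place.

52.4%

Price-level change = 140.4 / 92.1 − 1 = 0.5244.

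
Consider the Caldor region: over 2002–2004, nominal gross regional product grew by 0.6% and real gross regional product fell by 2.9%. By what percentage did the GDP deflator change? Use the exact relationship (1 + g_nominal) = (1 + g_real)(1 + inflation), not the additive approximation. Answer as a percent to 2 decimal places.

(1 + g_nom) = (1 + g_real)(1 + π), so π = 1.0060 / 0.9710 − 1 = 0.03605.

3.60%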